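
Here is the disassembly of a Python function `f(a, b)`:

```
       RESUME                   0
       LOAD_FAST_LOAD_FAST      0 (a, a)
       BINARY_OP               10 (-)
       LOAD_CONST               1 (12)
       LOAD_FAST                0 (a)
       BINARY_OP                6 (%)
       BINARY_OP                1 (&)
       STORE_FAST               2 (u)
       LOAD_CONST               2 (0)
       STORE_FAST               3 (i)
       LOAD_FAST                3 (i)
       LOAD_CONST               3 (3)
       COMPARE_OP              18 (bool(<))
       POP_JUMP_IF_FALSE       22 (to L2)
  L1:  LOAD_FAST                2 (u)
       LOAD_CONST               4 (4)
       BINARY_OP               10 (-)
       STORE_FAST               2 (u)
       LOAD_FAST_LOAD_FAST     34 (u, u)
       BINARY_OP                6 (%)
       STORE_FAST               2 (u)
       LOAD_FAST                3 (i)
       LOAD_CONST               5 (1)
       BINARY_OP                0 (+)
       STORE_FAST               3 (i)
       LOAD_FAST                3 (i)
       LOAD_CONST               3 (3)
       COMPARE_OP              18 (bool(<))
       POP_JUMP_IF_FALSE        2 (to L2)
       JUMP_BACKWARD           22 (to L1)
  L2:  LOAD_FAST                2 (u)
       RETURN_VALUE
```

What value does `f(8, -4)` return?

LOAD_FAST_LOAD_FAST a,a → push 8,8. Stack: [8, 8]
BINARY_OP - → 8 - 8 = 0. Stack: [0]
LOAD_CONST → push 12. Stack: [0, 12]
LOAD_FAST a → push 8. Stack: [0, 12, 8]
BINARY_OP % → 12 % 8 = 4. Stack: [0, 4]
BINARY_OP & → 0 & 4 = 0. Stack: [0]
STORE_FAST u → u=0. Stack: []
LOAD_CONST → push 0. Stack: [0]
STORE_FAST i → i=0. Stack: []
LOAD_FAST i → push 0. Stack: [0]
LOAD_CONST → push 3. Stack: [0, 3]
COMPARE_OP bool(<) → 0 vs 3 = True. Stack: [True]
POP_JUMP_IF_FALSE → pop True; no jump. Stack: []
LOAD_FAST u → push 0. Stack: [0]
LOAD_CONST → push 4. Stack: [0, 4]
BINARY_OP - → 0 - 4 = -4. Stack: [-4]
STORE_FAST u → u=-4. Stack: []
LOAD_FAST_LOAD_FAST u,u → push -4,-4. Stack: [-4, -4]
BINARY_OP % → -4 % -4 = 0. Stack: [0]
STORE_FAST u → u=0. Stack: []
LOAD_FAST i → push 0. Stack: [0]
LOAD_CONST → push 1. Stack: [0, 1]
BINARY_OP + → 0 + 1 = 1. Stack: [1]
STORE_FAST i → i=1. Stack: []
LOAD_FAST i → push 1. Stack: [1]
LOAD_CONST → push 3. Stack: [1, 3]
COMPARE_OP bool(<) → 1 vs 3 = True. Stack: [True]
POP_JUMP_IF_FALSE → pop True; no jump. Stack: []
LOAD_FAST u → push 0. Stack: [0]
LOAD_CONST → push 4. Stack: [0, 4]
BINARY_OP - → 0 - 4 = -4. Stack: [-4]
STORE_FAST u → u=-4. Stack: []
LOAD_FAST_LOAD_FAST u,u → push -4,-4. Stack: [-4, -4]
BINARY_OP % → -4 % -4 = 0. Stack: [0]
STORE_FAST u → u=0. Stack: []
LOAD_FAST i → push 1. Stack: [1]
LOAD_CONST → push 1. Stack: [1, 1]
BINARY_OP + → 1 + 1 = 2. Stack: [2]
STORE_FAST i → i=2. Stack: []
LOAD_FAST i → push 2. Stack: [2]
LOAD_CONST → push 3. Stack: [2, 3]
COMPARE_OP bool(<) → 2 vs 3 = True. Stack: [True]
POP_JUMP_IF_FALSE → pop True; no jump. Stack: []
LOAD_FAST u → push 0. Stack: [0]
LOAD_CONST → push 4. Stack: [0, 4]
BINARY_OP - → 0 - 4 = -4. Stack: [-4]
STORE_FAST u → u=-4. Stack: []
LOAD_FAST_LOAD_FAST u,u → push -4,-4. Stack: [-4, -4]
BINARY_OP % → -4 % -4 = 0. Stack: [0]
STORE_FAST u → u=0. Stack: []
LOAD_FAST i → push 2. Stack: [2]
LOAD_CONST → push 1. Stack: [2, 1]
BINARY_OP + → 2 + 1 = 3. Stack: [3]
STORE_FAST i → i=3. Stack: []
LOAD_FAST i → push 3. Stack: [3]
LOAD_CONST → push 3. Stack: [3, 3]
COMPARE_OP bool(<) → 3 vs 3 = False. Stack: [False]
POP_JUMP_IF_FALSE → pop False; jump. Stack: []
LOAD_FAST u → push 0. Stack: [0]
RETURN_VALUE → return 0.

0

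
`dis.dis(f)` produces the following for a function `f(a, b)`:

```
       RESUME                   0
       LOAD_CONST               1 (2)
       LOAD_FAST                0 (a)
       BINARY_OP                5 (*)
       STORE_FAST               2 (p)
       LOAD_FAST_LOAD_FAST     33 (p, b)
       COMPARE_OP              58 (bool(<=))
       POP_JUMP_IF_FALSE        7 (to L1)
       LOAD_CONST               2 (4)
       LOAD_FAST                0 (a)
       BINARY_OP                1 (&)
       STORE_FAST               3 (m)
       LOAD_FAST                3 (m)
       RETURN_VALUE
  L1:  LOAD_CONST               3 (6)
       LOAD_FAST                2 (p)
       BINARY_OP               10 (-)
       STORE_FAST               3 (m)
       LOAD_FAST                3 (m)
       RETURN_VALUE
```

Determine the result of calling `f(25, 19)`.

-44

LOAD_CONST → push 2. Stack: [2]
LOAD_FAST a → push 25. Stack: [2, 25]
BINARY_OP * → 2 * 25 = 50. Stack: [50]
STORE_FAST p → p=50. Stack: []
LOAD_FAST_LOAD_FAST p,b → push 50,19. Stack: [50, 19]
COMPARE_OP bool(<=) → 50 vs 19 = False. Stack: [False]
POP_JUMP_IF_FALSE → pop False; jump. Stack: []
LOAD_CONST → push 6. Stack: [6]
LOAD_FAST p → push 50. Stack: [6, 50]
BINARY_OP - → 6 - 50 = -44. Stack: [-44]
STORE_FAST m → m=-44. Stack: []
LOAD_FAST m → push -44. Stack: [-44]
RETURN_VALUE → return -44.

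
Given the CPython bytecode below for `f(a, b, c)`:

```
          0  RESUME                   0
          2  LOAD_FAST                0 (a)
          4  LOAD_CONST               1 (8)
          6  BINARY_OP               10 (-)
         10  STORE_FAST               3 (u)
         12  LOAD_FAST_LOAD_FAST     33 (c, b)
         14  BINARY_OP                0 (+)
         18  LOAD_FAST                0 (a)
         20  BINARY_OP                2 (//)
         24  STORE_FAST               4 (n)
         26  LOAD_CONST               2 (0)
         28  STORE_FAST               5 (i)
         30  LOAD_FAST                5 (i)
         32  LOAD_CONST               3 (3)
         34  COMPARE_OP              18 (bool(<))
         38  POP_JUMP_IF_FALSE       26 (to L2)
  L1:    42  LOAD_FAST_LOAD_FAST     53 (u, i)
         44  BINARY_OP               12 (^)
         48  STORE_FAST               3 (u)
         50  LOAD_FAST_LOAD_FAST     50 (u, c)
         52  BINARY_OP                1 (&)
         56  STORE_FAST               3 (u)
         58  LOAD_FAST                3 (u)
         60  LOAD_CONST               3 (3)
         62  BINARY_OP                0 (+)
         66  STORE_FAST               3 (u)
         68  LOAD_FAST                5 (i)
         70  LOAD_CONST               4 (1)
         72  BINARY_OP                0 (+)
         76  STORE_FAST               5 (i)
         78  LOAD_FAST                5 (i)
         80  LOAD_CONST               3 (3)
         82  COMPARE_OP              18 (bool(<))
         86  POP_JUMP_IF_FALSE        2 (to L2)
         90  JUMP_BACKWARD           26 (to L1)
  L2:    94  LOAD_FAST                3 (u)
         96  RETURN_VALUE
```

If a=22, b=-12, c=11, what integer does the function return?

12

LOAD_FAST a → push 22
LOAD_CONST → push 8
BINARY_OP - → 22 - 8 = 14
STORE_FAST u → u=14
LOAD_FAST_LOAD_FAST c,b → push 11,-12
BINARY_OP + → 11 + -12 = -1
LOAD_FAST a → push 22
BINARY_OP // → -1 // 22 = -1
STORE_FAST n → n=-1
LOAD_CONST → push 0
STORE_FAST i → i=0
LOAD_FAST i → push 0
LOAD_CONST → push 3
COMPARE_OP bool(<) → 0 vs 3 = True
POP_JUMP_IF_FALSE → pop True; no jump
LOAD_FAST_LOAD_FAST u,i → push 14,0
BINARY_OP ^ → 14 ^ 0 = 14
STORE_FAST u → u=14
LOAD_FAST_LOAD_FAST u,c → push 14,11
BINARY_OP & → 14 & 11 = 10
STORE_FAST u → u=10
LOAD_FAST u → push 10
LOAD_CONST → push 3
BINARY_OP + → 10 + 3 = 13
STORE_FAST u → u=13
LOAD_FAST i → push 0
LOAD_CONST → push 1
BINARY_OP + → 0 + 1 = 1
STORE_FAST i → i=1
LOAD_FAST i → push 1
LOAD_CONST → push 3
COMPARE_OP bool(<) → 1 vs 3 = True
POP_JUMP_IF_FALSE → pop True; no jump
LOAD_FAST_LOAD_FAST u,i → push 13,1
BINARY_OP ^ → 13 ^ 1 = 12
STORE_FAST u → u=12
LOAD_FAST_LOAD_FAST u,c → push 12,11
BINARY_OP & → 12 & 11 = 8
STORE_FAST u → u=8
LOAD_FAST u → push 8
LOAD_CONST → push 3
BINARY_OP + → 8 + 3 = 11
STORE_FAST u → u=11
LOAD_FAST i → push 1
LOAD_CONST → push 1
BINARY_OP + → 1 + 1 = 2
STORE_FAST i → i=2
LOAD_FAST i → push 2
LOAD_CONST → push 3
COMPARE_OP bool(<) → 2 vs 3 = True
POP_JUMP_IF_FALSE → pop True; no jump
LOAD_FAST_LOAD_FAST u,i → push 11,2
BINARY_OP ^ → 11 ^ 2 = 9
STORE_FAST u → u=9
LOAD_FAST_LOAD_FAST u,c → push 9,11
BINARY_OP & → 9 & 11 = 9
STORE_FAST u → u=9
LOAD_FAST u → push 9
LOAD_CONST → push 3
BINARY_OP + → 9 + 3 = 12
STORE_FAST u → u=12
LOAD_FAST i → push 2
LOAD_CONST → push 1
BINARY_OP + → 2 + 1 = 3
STORE_FAST i → i=3
LOAD_FAST i → push 3
LOAD_CONST → push 3
COMPARE_OP bool(<) → 3 vs 3 = False
POP_JUMP_IF_FALSE → pop False; jump
LOAD_FAST u → push 12
RETURN_VALUE → return 12.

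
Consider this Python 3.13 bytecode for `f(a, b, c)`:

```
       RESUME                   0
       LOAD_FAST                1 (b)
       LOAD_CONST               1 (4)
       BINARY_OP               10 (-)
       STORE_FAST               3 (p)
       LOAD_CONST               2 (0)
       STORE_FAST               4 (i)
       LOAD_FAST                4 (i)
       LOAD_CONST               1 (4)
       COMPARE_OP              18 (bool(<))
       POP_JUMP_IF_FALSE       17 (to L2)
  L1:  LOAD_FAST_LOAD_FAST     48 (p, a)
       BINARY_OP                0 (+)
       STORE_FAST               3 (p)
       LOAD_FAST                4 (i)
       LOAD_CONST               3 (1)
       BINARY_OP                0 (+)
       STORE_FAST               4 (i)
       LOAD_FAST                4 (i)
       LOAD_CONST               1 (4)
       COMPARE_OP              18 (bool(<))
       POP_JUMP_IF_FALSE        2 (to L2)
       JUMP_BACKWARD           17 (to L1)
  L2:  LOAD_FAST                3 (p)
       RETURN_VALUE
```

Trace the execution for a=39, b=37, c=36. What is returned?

189

LOAD_FAST b → push 37. Stack: [37]
LOAD_CONST → push 4. Stack: [37, 4]
BINARY_OP - → 37 - 4 = 33. Stack: [33]
STORE_FAST p → p=33. Stack: []
LOAD_CONST → push 0. Stack: [0]
STORE_FAST i → i=0. Stack: []
LOAD_FAST i → push 0. Stack: [0]
LOAD_CONST → push 4. Stack: [0, 4]
COMPARE_OP bool(<) → 0 vs 4 = True. Stack: [True]
POP_JUMP_IF_FALSE → pop True; no jump. Stack: []
LOAD_FAST_LOAD_FAST p,a → push 33,39. Stack: [33, 39]
BINARY_OP + → 33 + 39 = 72. Stack: [72]
STORE_FAST p → p=72. Stack: []
LOAD_FAST i → push 0. Stack: [0]
LOAD_CONST → push 1. Stack: [0, 1]
BINARY_OP + → 0 + 1 = 1. Stack: [1]
STORE_FAST i → i=1. Stack: []
LOAD_FAST i → push 1. Stack: [1]
LOAD_CONST → push 4. Stack: [1, 4]
COMPARE_OP bool(<) → 1 vs 4 = True. Stack: [True]
POP_JUMP_IF_FALSE → pop True; no jump. Stack: []
LOAD_FAST_LOAD_FAST p,a → push 72,39. Stack: [72, 39]
BINARY_OP + → 72 + 39 = 111. Stack: [111]
STORE_FAST p → p=111. Stack: []
LOAD_FAST i → push 1. Stack: [1]
LOAD_CONST → push 1. Stack: [1, 1]
BINARY_OP + → 1 + 1 = 2. Stack: [2]
STORE_FAST i → i=2. Stack: []
LOAD_FAST i → push 2. Stack: [2]
LOAD_CONST → push 4. Stack: [2, 4]
COMPARE_OP bool(<) → 2 vs 4 = True. Stack: [True]
POP_JUMP_IF_FALSE → pop True; no jump. Stack: []
LOAD_FAST_LOAD_FAST p,a → push 111,39. Stack: [111, 39]
BINARY_OP + → 111 + 39 = 150. Stack: [150]
STORE_FAST p → p=150. Stack: []
LOAD_FAST i → push 2. Stack: [2]
LOAD_CONST → push 1. Stack: [2, 1]
BINARY_OP + → 2 + 1 = 3. Stack: [3]
STORE_FAST i → i=3. Stack: []
LOAD_FAST i → push 3. Stack: [3]
LOAD_CONST → push 4. Stack: [3, 4]
COMPARE_OP bool(<) → 3 vs 4 = True. Stack: [True]
POP_JUMP_IF_FALSE → pop True; no jump. Stack: []
LOAD_FAST_LOAD_FAST p,a → push 150,39. Stack: [150, 39]
BINARY_OP + → 150 + 39 = 189. Stack: [189]
STORE_FAST p → p=189. Stack: []
LOAD_FAST i → push 3. Stack: [3]
LOAD_CONST → push 1. Stack: [3, 1]
BINARY_OP + → 3 + 1 = 4. Stack: [4]
STORE_FAST i → i=4. Stack: []
LOAD_FAST i → push 4. Stack: [4]
LOAD_CONST → push 4. Stack: [4, 4]
COMPARE_OP bool(<) → 4 vs 4 = False. Stack: [False]
POP_JUMP_IF_FALSE → pop False; jump. Stack: []
LOAD_FAST p → push 189. Stack: [189]
RETURN_VALUE → return 189.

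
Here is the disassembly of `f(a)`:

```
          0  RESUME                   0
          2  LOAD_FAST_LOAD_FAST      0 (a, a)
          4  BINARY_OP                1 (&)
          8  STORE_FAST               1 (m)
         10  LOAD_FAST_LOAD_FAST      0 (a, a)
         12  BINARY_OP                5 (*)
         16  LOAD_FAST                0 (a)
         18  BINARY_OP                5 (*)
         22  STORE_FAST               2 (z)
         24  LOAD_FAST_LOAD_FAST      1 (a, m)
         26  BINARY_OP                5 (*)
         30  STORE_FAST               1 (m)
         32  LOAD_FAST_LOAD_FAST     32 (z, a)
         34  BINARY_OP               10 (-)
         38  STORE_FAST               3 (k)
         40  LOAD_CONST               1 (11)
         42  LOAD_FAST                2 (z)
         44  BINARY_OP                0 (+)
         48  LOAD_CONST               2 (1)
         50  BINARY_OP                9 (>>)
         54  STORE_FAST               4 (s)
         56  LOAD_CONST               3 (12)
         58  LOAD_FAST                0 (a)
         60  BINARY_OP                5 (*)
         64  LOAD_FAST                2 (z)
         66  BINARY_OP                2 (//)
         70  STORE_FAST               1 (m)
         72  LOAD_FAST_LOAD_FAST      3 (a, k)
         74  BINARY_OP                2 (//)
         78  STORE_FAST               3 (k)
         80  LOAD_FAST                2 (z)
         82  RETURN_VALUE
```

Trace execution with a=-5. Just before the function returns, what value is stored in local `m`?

0

LOAD_FAST_LOAD_FAST a,a → push -5,-5. Stack: [-5, -5]
BINARY_OP & → -5 & -5 = -5. Stack: [-5]
STORE_FAST m → m=-5. Stack: []
LOAD_FAST_LOAD_FAST a,a → push -5,-5. Stack: [-5, -5]
BINARY_OP * → -5 * -5 = 25. Stack: [25]
LOAD_FAST a → push -5. Stack: [25, -5]
BINARY_OP * → 25 * -5 = -125. Stack: [-125]
STORE_FAST z → z=-125. Stack: []
LOAD_FAST_LOAD_FAST a,m → push -5,-5. Stack: [-5, -5]
BINARY_OP * → -5 * -5 = 25. Stack: [25]
STORE_FAST m → m=25. Stack: []
LOAD_FAST_LOAD_FAST z,a → push -125,-5. Stack: [-125, -5]
BINARY_OP - → -125 - -5 = -120. Stack: [-120]
STORE_FAST k → k=-120. Stack: []
LOAD_CONST → push 11. Stack: [11]
LOAD_FAST z → push -125. Stack: [11, -125]
BINARY_OP + → 11 + -125 = -114. Stack: [-114]
LOAD_CONST → push 1. Stack: [-114, 1]
BINARY_OP >> → -114 >> 1 = -57. Stack: [-57]
STORE_FAST s → s=-57. Stack: []
LOAD_CONST → push 12. Stack: [12]
LOAD_FAST a → push -5. Stack: [12, -5]
BINARY_OP * → 12 * -5 = -60. Stack: [-60]
LOAD_FAST z → push -125. Stack: [-60, -125]
BINARY_OP // → -60 // -125 = 0. Stack: [0]
STORE_FAST m → m=0. Stack: []
LOAD_FAST_LOAD_FAST a,k → push -5,-120. Stack: [-5, -120]
BINARY_OP // → -5 // -120 = 0. Stack: [0]
STORE_FAST k → k=0. Stack: []
LOAD_FAST z → push -125. Stack: [-125]
RETURN_VALUE → return -125.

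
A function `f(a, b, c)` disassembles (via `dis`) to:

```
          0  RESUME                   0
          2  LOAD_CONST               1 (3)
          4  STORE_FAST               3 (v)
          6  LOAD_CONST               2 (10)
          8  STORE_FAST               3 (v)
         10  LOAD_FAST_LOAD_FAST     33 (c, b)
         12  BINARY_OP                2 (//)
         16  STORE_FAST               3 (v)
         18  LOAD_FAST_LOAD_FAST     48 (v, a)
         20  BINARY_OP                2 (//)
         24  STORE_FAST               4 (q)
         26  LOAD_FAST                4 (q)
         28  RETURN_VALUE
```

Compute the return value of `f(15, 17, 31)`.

0

LOAD_CONST → push 3. Stack: [3]
STORE_FAST v → v=3. Stack: []
LOAD_CONST → push 10. Stack: [10]
STORE_FAST v → v=10. Stack: []
LOAD_FAST_LOAD_FAST c,b → push 31,17. Stack: [31, 17]
BINARY_OP // → 31 // 17 = 1. Stack: [1]
STORE_FAST v → v=1. Stack: []
LOAD_FAST_LOAD_FAST v,a → push 1,15. Stack: [1, 15]
BINARY_OP // → 1 // 15 = 0. Stack: [0]
STORE_FAST q → q=0. Stack: []
LOAD_FAST q → push 0. Stack: [0]
RETURN_VALUE → return 0.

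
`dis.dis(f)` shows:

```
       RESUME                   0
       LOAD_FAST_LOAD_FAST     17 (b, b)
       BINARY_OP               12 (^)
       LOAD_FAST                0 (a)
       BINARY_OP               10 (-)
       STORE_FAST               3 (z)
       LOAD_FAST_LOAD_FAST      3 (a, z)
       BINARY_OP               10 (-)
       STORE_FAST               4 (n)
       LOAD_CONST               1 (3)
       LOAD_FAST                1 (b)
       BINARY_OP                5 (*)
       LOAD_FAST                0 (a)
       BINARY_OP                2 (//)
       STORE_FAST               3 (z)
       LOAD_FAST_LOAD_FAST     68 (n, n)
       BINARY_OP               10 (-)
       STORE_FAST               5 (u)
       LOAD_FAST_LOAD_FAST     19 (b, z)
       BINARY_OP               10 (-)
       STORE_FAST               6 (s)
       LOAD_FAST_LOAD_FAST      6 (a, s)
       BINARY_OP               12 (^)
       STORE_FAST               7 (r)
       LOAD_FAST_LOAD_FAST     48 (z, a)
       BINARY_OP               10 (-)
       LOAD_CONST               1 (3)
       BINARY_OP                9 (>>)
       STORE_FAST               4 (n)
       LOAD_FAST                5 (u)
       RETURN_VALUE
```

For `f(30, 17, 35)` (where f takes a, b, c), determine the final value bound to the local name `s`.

16

LOAD_FAST_LOAD_FAST b,b → push 17,17. Stack: [17, 17]
BINARY_OP ^ → 17 ^ 17 = 0. Stack: [0]
LOAD_FAST a → push 30. Stack: [0, 30]
BINARY_OP - → 0 - 30 = -30. Stack: [-30]
STORE_FAST z → z=-30. Stack: []
LOAD_FAST_LOAD_FAST a,z → push 30,-30. Stack: [30, -30]
BINARY_OP - → 30 - -30 = 60. Stack: [60]
STORE_FAST n → n=60. Stack: []
LOAD_CONST → push 3. Stack: [3]
LOAD_FAST b → push 17. Stack: [3, 17]
BINARY_OP * → 3 * 17 = 51. Stack: [51]
LOAD_FAST a → push 30. Stack: [51, 30]
BINARY_OP // → 51 // 30 = 1. Stack: [1]
STORE_FAST z → z=1. Stack: []
LOAD_FAST_LOAD_FAST n,n → push 60,60. Stack: [60, 60]
BINARY_OP - → 60 - 60 = 0. Stack: [0]
STORE_FAST u → u=0. Stack: []
LOAD_FAST_LOAD_FAST b,z → push 17,1. Stack: [17, 1]
BINARY_OP - → 17 - 1 = 16. Stack: [16]
STORE_FAST s → s=16. Stack: []
LOAD_FAST_LOAD_FAST a,s → push 30,16. Stack: [30, 16]
BINARY_OP ^ → 30 ^ 16 = 14. Stack: [14]
STORE_FAST r → r=14. Stack: []
LOAD_FAST_LOAD_FAST z,a → push 1,30. Stack: [1, 30]
BINARY_OP - → 1 - 30 = -29. Stack: [-29]
LOAD_CONST → push 3. Stack: [-29, 3]
BINARY_OP >> → -29 >> 3 = -4. Stack: [-4]
STORE_FAST n → n=-4. Stack: []
LOAD_FAST u → push 0. Stack: [0]
RETURN_VALUE → return 0.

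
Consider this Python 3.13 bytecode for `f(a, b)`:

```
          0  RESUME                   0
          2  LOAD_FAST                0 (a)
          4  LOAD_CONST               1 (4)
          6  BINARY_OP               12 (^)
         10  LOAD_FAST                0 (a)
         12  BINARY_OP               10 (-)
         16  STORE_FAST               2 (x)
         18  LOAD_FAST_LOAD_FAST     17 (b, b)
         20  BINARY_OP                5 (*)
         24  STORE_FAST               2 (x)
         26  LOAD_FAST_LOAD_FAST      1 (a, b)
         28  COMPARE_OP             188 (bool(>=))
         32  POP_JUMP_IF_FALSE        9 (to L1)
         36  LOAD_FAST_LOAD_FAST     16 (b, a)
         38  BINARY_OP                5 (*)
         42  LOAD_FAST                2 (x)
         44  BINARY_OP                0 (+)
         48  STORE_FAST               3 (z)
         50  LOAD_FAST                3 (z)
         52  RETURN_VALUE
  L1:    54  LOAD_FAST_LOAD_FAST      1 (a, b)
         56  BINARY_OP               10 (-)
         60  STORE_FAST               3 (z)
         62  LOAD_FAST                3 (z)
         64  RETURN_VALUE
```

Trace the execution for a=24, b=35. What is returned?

-11

LOAD_FAST a → push 24. Stack: [24]
LOAD_CONST → push 4. Stack: [24, 4]
BINARY_OP ^ → 24 ^ 4 = 28. Stack: [28]
LOAD_FAST a → push 24. Stack: [28, 24]
BINARY_OP - → 28 - 24 = 4. Stack: [4]
STORE_FAST x → x=4. Stack: []
LOAD_FAST_LOAD_FAST b,b → push 35,35. Stack: [35, 35]
BINARY_OP * → 35 * 35 = 1225. Stack: [1225]
STORE_FAST x → x=1225. Stack: []
LOAD_FAST_LOAD_FAST a,b → push 24,35. Stack: [24, 35]
COMPARE_OP bool(>=) → 24 vs 35 = False. Stack: [False]
POP_JUMP_IF_FALSE → pop False; jump. Stack: []
LOAD_FAST_LOAD_FAST a,b → push 24,35. Stack: [24, 35]
BINARY_OP - → 24 - 35 = -11. Stack: [-11]
STORE_FAST z → z=-11. Stack: []
LOAD_FAST z → push -11. Stack: [-11]
RETURN_VALUE → return -11.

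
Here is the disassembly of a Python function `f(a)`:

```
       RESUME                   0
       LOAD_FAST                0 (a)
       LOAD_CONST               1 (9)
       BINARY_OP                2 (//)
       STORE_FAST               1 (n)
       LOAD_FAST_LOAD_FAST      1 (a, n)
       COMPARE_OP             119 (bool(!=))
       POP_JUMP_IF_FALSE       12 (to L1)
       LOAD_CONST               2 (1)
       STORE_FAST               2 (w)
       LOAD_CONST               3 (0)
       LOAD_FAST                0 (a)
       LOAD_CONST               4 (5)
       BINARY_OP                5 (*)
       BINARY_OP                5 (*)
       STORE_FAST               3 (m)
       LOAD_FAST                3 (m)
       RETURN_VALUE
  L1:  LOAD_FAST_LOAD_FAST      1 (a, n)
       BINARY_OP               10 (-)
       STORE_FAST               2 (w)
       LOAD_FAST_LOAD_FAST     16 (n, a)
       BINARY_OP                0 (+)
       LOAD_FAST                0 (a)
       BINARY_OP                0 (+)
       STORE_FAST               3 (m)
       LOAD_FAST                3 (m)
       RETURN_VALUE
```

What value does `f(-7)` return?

LOAD_FAST a → push -7. Stack: [-7]
LOAD_CONST → push 9. Stack: [-7, 9]
BINARY_OP // → -7 // 9 = -1. Stack: [-1]
STORE_FAST n → n=-1. Stack: []
LOAD_FAST_LOAD_FAST a,n → push -7,-1. Stack: [-7, -1]
COMPARE_OP bool(!=) → -7 vs -1 = True. Stack: [True]
POP_JUMP_IF_FALSE → pop True; no jump. Stack: []
LOAD_CONST → push 1. Stack: [1]
STORE_FAST w → w=1. Stack: []
LOAD_CONST → push 0. Stack: [0]
LOAD_FAST a → push -7. Stack: [0, -7]
LOAD_CONST → push 5. Stack: [0, -7, 5]
BINARY_OP * → -7 * 5 = -35. Stack: [0, -35]
BINARY_OP * → 0 * -35 = 0. Stack: [0]
STORE_FAST m → m=0. Stack: []
LOAD_FAST m → push 0. Stack: [0]
RETURN_VALUE → return 0.

0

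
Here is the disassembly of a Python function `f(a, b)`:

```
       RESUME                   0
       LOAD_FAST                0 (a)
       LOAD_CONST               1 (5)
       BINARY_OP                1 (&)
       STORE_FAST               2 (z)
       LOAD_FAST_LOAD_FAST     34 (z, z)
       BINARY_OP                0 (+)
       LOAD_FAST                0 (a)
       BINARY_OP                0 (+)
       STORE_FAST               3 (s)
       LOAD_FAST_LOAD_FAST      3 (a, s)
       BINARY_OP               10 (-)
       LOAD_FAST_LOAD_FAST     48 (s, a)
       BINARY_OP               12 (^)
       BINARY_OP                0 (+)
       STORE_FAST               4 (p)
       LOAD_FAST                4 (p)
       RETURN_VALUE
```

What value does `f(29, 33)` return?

LOAD_FAST a → push 29. Stack: [29]
LOAD_CONST → push 5. Stack: [29, 5]
BINARY_OP & → 29 & 5 = 5. Stack: [5]
STORE_FAST z → z=5. Stack: []
LOAD_FAST_LOAD_FAST z,z → push 5,5. Stack: [5, 5]
BINARY_OP + → 5 + 5 = 10. Stack: [10]
LOAD_FAST a → push 29. Stack: [10, 29]
BINARY_OP + → 10 + 29 = 39. Stack: [39]
STORE_FAST s → s=39. Stack: []
LOAD_FAST_LOAD_FAST a,s → push 29,39. Stack: [29, 39]
BINARY_OP - → 29 - 39 = -10. Stack: [-10]
LOAD_FAST_LOAD_FAST s,a → push 39,29. Stack: [-10, 39, 29]
BINARY_OP ^ → 39 ^ 29 = 58. Stack: [-10, 58]
BINARY_OP + → -10 + 58 = 48. Stack: [48]
STORE_FAST p → p=48. Stack: []
LOAD_FAST p → push 48. Stack: [48]
RETURN_VALUE → return 48.

48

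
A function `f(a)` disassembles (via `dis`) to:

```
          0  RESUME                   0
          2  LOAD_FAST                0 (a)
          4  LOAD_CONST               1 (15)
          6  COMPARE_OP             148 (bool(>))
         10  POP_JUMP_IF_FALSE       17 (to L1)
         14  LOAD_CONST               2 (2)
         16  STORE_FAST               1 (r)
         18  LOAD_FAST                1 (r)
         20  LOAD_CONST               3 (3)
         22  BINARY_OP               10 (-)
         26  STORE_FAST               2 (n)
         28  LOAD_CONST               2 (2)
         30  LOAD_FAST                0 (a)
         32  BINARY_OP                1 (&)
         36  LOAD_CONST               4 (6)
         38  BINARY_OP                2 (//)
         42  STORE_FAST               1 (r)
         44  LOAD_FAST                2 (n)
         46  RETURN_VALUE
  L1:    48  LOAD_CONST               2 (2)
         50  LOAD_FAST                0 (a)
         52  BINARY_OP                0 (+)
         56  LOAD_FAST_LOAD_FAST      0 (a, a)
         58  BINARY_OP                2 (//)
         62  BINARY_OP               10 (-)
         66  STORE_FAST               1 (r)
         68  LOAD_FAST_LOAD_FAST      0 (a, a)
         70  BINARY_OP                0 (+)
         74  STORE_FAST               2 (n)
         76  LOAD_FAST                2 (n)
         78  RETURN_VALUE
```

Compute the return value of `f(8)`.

LOAD_FAST a → push 8. Stack: [8]
LOAD_CONST → push 15. Stack: [8, 15]
COMPARE_OP bool(>) → 8 vs 15 = False. Stack: [False]
POP_JUMP_IF_FALSE → pop False; jump. Stack: []
LOAD_CONST → push 2. Stack: [2]
LOAD_FAST a → push 8. Stack: [2, 8]
BINARY_OP + → 2 + 8 = 10. Stack: [10]
LOAD_FAST_LOAD_FAST a,a → push 8,8. Stack: [10, 8, 8]
BINARY_OP // → 8 // 8 = 1. Stack: [10, 1]
BINARY_OP - → 10 - 1 = 9. Stack: [9]
STORE_FAST r → r=9. Stack: []
LOAD_FAST_LOAD_FAST a,a → push 8,8. Stack: [8, 8]
BINARY_OP + → 8 + 8 = 16. Stack: [16]
STORE_FAST n → n=16. Stack: []
LOAD_FAST n → push 16. Stack: [16]
RETURN_VALUE → return 16.

16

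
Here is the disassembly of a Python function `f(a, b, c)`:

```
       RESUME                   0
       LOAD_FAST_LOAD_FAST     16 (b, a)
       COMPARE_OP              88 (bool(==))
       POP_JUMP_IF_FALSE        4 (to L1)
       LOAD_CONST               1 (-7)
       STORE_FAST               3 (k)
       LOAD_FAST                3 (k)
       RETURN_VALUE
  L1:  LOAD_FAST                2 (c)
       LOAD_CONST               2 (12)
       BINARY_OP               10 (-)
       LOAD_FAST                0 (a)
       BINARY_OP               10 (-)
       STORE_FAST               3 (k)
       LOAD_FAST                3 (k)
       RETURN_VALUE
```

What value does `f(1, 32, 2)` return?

-11

LOAD_FAST_LOAD_FAST b,a → push 32,1. Stack: [32, 1]
COMPARE_OP bool(==) → 32 vs 1 = False. Stack: [False]
POP_JUMP_IF_FALSE → pop False; jump. Stack: []
LOAD_FAST c → push 2. Stack: [2]
LOAD_CONST → push 12. Stack: [2, 12]
BINARY_OP - → 2 - 12 = -10. Stack: [-10]
LOAD_FAST a → push 1. Stack: [-10, 1]
BINARY_OP - → -10 - 1 = -11. Stack: [-11]
STORE_FAST k → k=-11. Stack: []
LOAD_FAST k → push -11. Stack: [-11]
RETURN_VALUE → return -11.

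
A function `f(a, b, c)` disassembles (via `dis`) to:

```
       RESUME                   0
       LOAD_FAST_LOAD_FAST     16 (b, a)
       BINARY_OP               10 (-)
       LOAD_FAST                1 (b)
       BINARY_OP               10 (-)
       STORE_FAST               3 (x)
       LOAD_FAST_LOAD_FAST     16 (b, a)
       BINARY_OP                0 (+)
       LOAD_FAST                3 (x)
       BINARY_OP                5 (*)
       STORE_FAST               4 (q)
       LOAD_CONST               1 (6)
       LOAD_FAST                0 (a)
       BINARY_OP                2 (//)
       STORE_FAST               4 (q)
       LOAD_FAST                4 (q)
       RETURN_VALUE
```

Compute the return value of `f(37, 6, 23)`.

LOAD_FAST_LOAD_FAST b,a → push 6,37. Stack: [6, 37]
BINARY_OP - → 6 - 37 = -31. Stack: [-31]
LOAD_FAST b → push 6. Stack: [-31, 6]
BINARY_OP - → -31 - 6 = -37. Stack: [-37]
STORE_FAST x → x=-37. Stack: []
LOAD_FAST_LOAD_FAST b,a → push 6,37. Stack: [6, 37]
BINARY_OP + → 6 + 37 = 43. Stack: [43]
LOAD_FAST x → push -37. Stack: [43, -37]
BINARY_OP * → 43 * -37 = -1591. Stack: [-1591]
STORE_FAST q → q=-1591. Stack: []
LOAD_CONST → push 6. Stack: [6]
LOAD_FAST a → push 37. Stack: [6, 37]
BINARY_OP // → 6 // 37 = 0. Stack: [0]
STORE_FAST q → q=0. Stack: []
LOAD_FAST q → push 0. Stack: [0]
RETURN_VALUE → return 0.

0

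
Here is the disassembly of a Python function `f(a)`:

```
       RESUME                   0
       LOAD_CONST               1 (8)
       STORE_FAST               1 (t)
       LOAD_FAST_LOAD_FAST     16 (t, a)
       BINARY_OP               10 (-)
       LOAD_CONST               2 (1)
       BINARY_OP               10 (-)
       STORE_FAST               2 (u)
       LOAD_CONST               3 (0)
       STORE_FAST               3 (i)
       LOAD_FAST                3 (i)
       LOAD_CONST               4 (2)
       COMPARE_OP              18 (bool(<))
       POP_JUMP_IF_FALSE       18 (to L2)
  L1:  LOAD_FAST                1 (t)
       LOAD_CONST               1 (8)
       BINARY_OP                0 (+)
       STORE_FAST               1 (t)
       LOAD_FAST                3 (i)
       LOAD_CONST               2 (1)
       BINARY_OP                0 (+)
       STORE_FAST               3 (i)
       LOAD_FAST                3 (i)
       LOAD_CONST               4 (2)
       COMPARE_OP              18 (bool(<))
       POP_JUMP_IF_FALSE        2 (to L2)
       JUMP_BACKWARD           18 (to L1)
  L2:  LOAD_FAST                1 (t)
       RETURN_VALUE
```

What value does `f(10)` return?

24

LOAD_CONST → push 8. Stack: [8]
STORE_FAST t → t=8. Stack: []
LOAD_FAST_LOAD_FAST t,a → push 8,10. Stack: [8, 10]
BINARY_OP - → 8 - 10 = -2. Stack: [-2]
LOAD_CONST → push 1. Stack: [-2, 1]
BINARY_OP - → -2 - 1 = -3. Stack: [-3]
STORE_FAST u → u=-3. Stack: []
LOAD_CONST → push 0. Stack: [0]
STORE_FAST i → i=0. Stack: []
LOAD_FAST i → push 0. Stack: [0]
LOAD_CONST → push 2. Stack: [0, 2]
COMPARE_OP bool(<) → 0 vs 2 = True. Stack: [True]
POP_JUMP_IF_FALSE → pop True; no jump. Stack: []
LOAD_FAST t → push 8. Stack: [8]
LOAD_CONST → push 8. Stack: [8, 8]
BINARY_OP + → 8 + 8 = 16. Stack: [16]
STORE_FAST t → t=16. Stack: []
LOAD_FAST i → push 0. Stack: [0]
LOAD_CONST → push 1. Stack: [0, 1]
BINARY_OP + → 0 + 1 = 1. Stack: [1]
STORE_FAST i → i=1. Stack: []
LOAD_FAST i → push 1. Stack: [1]
LOAD_CONST → push 2. Stack: [1, 2]
COMPARE_OP bool(<) → 1 vs 2 = True. Stack: [True]
POP_JUMP_IF_FALSE → pop True; no jump. Stack: []
LOAD_FAST t → push 16. Stack: [16]
LOAD_CONST → push 8. Stack: [16, 8]
BINARY_OP + → 16 + 8 = 24. Stack: [24]
STORE_FAST t → t=24. Stack: []
LOAD_FAST i → push 1. Stack: [1]
LOAD_CONST → push 1. Stack: [1, 1]
BINARY_OP + → 1 + 1 = 2. Stack: [2]
STORE_FAST i → i=2. Stack: []
LOAD_FAST i → push 2. Stack: [2]
LOAD_CONST → push 2. Stack: [2, 2]
COMPARE_OP bool(<) → 2 vs 2 = False. Stack: [False]
POP_JUMP_IF_FALSE → pop False; jump. Stack: []
LOAD_FAST t → push 24. Stack: [24]
RETURN_VALUE → return 24.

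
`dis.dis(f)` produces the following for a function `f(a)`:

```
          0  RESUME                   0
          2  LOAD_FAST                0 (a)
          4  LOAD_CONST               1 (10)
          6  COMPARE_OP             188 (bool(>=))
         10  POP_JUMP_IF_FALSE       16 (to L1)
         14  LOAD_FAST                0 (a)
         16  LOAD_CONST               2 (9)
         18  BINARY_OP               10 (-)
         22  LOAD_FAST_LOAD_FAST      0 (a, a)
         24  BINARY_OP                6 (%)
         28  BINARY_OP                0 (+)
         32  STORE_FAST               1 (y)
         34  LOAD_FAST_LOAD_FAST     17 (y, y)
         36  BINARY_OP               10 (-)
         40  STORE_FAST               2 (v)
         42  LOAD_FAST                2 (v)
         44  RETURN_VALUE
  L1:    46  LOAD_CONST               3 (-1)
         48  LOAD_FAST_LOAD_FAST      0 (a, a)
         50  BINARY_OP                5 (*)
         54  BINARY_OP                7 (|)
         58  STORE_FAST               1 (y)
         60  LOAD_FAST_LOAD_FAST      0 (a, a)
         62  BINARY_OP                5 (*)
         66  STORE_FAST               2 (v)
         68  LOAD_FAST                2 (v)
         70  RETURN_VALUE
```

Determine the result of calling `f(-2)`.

4

LOAD_FAST a → push -2. Stack: [-2]
LOAD_CONST → push 10. Stack: [-2, 10]
COMPARE_OP bool(>=) → -2 vs 10 = False. Stack: [False]
POP_JUMP_IF_FALSE → pop False; jump. Stack: []
LOAD_CONST → push -1. Stack: [-1]
LOAD_FAST_LOAD_FAST a,a → push -2,-2. Stack: [-1, -2, -2]
BINARY_OP * → -2 * -2 = 4. Stack: [-1, 4]
BINARY_OP | → -1 | 4 = -1. Stack: [-1]
STORE_FAST y → y=-1. Stack: []
LOAD_FAST_LOAD_FAST a,a → push -2,-2. Stack: [-2, -2]
BINARY_OP * → -2 * -2 = 4. Stack: [4]
STORE_FAST v → v=4. Stack: []
LOAD_FAST v → push 4. Stack: [4]
RETURN_VALUE → return 4.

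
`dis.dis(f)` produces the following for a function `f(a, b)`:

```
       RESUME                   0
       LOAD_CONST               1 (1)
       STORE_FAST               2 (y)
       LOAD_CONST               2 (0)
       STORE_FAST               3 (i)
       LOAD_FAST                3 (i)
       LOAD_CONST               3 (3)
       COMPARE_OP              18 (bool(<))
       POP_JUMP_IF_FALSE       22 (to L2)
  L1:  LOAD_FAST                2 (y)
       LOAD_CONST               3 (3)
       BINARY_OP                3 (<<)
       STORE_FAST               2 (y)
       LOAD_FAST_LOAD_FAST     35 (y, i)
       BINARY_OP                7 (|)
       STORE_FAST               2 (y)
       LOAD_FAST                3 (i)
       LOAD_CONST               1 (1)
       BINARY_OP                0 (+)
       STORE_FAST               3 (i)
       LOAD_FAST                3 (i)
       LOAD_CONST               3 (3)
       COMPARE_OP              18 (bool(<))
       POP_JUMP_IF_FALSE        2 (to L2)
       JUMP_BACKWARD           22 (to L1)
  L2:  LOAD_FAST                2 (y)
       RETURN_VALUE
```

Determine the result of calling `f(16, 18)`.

LOAD_CONST → push 1. Stack: [1]
STORE_FAST y → y=1. Stack: []
LOAD_CONST → push 0. Stack: [0]
STORE_FAST i → i=0. Stack: []
LOAD_FAST i → push 0. Stack: [0]
LOAD_CONST → push 3. Stack: [0, 3]
COMPARE_OP bool(<) → 0 vs 3 = True. Stack: [True]
POP_JUMP_IF_FALSE → pop True; no jump. Stack: []
LOAD_FAST y → push 1. Stack: [1]
LOAD_CONST → push 3. Stack: [1, 3]
BINARY_OP << → 1 << 3 = 8. Stack: [8]
STORE_FAST y → y=8. Stack: []
LOAD_FAST_LOAD_FAST y,i → push 8,0. Stack: [8, 0]
BINARY_OP | → 8 | 0 = 8. Stack: [8]
STORE_FAST y → y=8. Stack: []
LOAD_FAST i → push 0. Stack: [0]
LOAD_CONST → push 1. Stack: [0, 1]
BINARY_OP + → 0 + 1 = 1. Stack: [1]
STORE_FAST i → i=1. Stack: []
LOAD_FAST i → push 1. Stack: [1]
LOAD_CONST → push 3. Stack: [1, 3]
COMPARE_OP bool(<) → 1 vs 3 = True. Stack: [True]
POP_JUMP_IF_FALSE → pop True; no jump. Stack: []
LOAD_FAST y → push 8. Stack: [8]
LOAD_CONST → push 3. Stack: [8, 3]
BINARY_OP << → 8 << 3 = 64. Stack: [64]
STORE_FAST y → y=64. Stack: []
LOAD_FAST_LOAD_FAST y,i → push 64,1. Stack: [64, 1]
BINARY_OP | → 64 | 1 = 65. Stack: [65]
STORE_FAST y → y=65. Stack: []
LOAD_FAST i → push 1. Stack: [1]
LOAD_CONST → push 1. Stack: [1, 1]
BINARY_OP + → 1 + 1 = 2. Stack: [2]
STORE_FAST i → i=2. Stack: []
LOAD_FAST i → push 2. Stack: [2]
LOAD_CONST → push 3. Stack: [2, 3]
COMPARE_OP bool(<) → 2 vs 3 = True. Stack: [True]
POP_JUMP_IF_FALSE → pop True; no jump. Stack: []
LOAD_FAST y → push 65. Stack: [65]
LOAD_CONST → push 3. Stack: [65, 3]
BINARY_OP << → 65 << 3 = 520. Stack: [520]
STORE_FAST y → y=520. Stack: []
LOAD_FAST_LOAD_FAST y,i → push 520,2. Stack: [520, 2]
BINARY_OP | → 520 | 2 = 522. Stack: [522]
STORE_FAST y → y=522. Stack: []
LOAD_FAST i → push 2. Stack: [2]
LOAD_CONST → push 1. Stack: [2, 1]
BINARY_OP + → 2 + 1 = 3. Stack: [3]
STORE_FAST i → i=3. Stack: []
LOAD_FAST i → push 3. Stack: [3]
LOAD_CONST → push 3. Stack: [3, 3]
COMPARE_OP bool(<) → 3 vs 3 = False. Stack: [False]
POP_JUMP_IF_FALSE → pop False; jump. Stack: []
LOAD_FAST y → push 522. Stack: [522]
RETURN_VALUE → return 522.

522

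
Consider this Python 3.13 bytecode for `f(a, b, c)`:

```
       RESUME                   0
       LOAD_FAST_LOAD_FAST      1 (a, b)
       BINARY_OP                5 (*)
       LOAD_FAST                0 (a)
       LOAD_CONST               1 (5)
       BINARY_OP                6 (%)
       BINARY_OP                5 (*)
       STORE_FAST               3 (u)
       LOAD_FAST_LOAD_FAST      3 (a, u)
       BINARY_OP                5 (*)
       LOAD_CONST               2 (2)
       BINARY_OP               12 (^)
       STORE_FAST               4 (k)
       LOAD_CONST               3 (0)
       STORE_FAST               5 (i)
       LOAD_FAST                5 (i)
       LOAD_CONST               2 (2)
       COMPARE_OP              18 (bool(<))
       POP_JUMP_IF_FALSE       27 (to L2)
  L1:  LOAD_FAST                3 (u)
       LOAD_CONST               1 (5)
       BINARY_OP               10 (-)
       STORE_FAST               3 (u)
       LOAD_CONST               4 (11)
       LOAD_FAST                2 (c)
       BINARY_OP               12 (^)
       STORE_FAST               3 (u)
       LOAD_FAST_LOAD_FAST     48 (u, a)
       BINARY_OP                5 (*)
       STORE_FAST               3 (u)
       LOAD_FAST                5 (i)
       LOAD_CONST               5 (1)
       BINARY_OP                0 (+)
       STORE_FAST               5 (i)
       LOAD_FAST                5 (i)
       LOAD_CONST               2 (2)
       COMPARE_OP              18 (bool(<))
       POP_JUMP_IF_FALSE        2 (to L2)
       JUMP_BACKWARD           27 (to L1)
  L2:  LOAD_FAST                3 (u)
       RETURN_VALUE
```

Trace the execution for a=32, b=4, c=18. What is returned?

800

LOAD_FAST_LOAD_FAST a,b → push 32,4. Stack: [32, 4]
BINARY_OP * → 32 * 4 = 128. Stack: [128]
LOAD_FAST a → push 32. Stack: [128, 32]
LOAD_CONST → push 5. Stack: [128, 32, 5]
BINARY_OP % → 32 % 5 = 2. Stack: [128, 2]
BINARY_OP * → 128 * 2 = 256. Stack: [256]
STORE_FAST u → u=256. Stack: []
LOAD_FAST_LOAD_FAST a,u → push 32,256. Stack: [32, 256]
BINARY_OP * → 32 * 256 = 8192. Stack: [8192]
LOAD_CONST → push 2. Stack: [8192, 2]
BINARY_OP ^ → 8192 ^ 2 = 8194. Stack: [8194]
STORE_FAST k → k=8194. Stack: []
LOAD_CONST → push 0. Stack: [0]
STORE_FAST i → i=0. Stack: []
LOAD_FAST i → push 0. Stack: [0]
LOAD_CONST → push 2. Stack: [0, 2]
COMPARE_OP bool(<) → 0 vs 2 = True. Stack: [True]
POP_JUMP_IF_FALSE → pop True; no jump. Stack: []
LOAD_FAST u → push 256. Stack: [256]
LOAD_CONST → push 5. Stack: [256, 5]
BINARY_OP - → 256 - 5 = 251. Stack: [251]
STORE_FAST u → u=251. Stack: []
LOAD_CONST → push 11. Stack: [11]
LOAD_FAST c → push 18. Stack: [11, 18]
BINARY_OP ^ → 11 ^ 18 = 25. Stack: [25]
STORE_FAST u → u=25. Stack: []
LOAD_FAST_LOAD_FAST u,a → push 25,32. Stack: [25, 32]
BINARY_OP * → 25 * 32 = 800. Stack: [800]
STORE_FAST u → u=800. Stack: []
LOAD_FAST i → push 0. Stack: [0]
LOAD_CONST → push 1. Stack: [0, 1]
BINARY_OP + → 0 + 1 = 1. Stack: [1]
STORE_FAST i → i=1. Stack: []
LOAD_FAST i → push 1. Stack: [1]
LOAD_CONST → push 2. Stack: [1, 2]
COMPARE_OP bool(<) → 1 vs 2 = True. Stack: [True]
POP_JUMP_IF_FALSE → pop True; no jump. Stack: []
LOAD_FAST u → push 800. Stack: [800]
LOAD_CONST → push 5. Stack: [800, 5]
BINARY_OP - → 800 - 5 = 795. Stack: [795]
STORE_FAST u → u=795. Stack: []
LOAD_CONST → push 11. Stack: [11]
LOAD_FAST c → push 18. Stack: [11, 18]
BINARY_OP ^ → 11 ^ 18 = 25. Stack: [25]
STORE_FAST u → u=25. Stack: []
LOAD_FAST_LOAD_FAST u,a → push 25,32. Stack: [25, 32]
BINARY_OP * → 25 * 32 = 800. Stack: [800]
STORE_FAST u → u=800. Stack: []
LOAD_FAST i → push 1. Stack: [1]
LOAD_CONST → push 1. Stack: [1, 1]
BINARY_OP + → 1 + 1 = 2. Stack: [2]
STORE_FAST i → i=2. Stack: []
LOAD_FAST i → push 2. Stack: [2]
LOAD_CONST → push 2. Stack: [2, 2]
COMPARE_OP bool(<) → 2 vs 2 = False. Stack: [False]
POP_JUMP_IF_FALSE → pop False; jump. Stack: []
LOAD_FAST u → push 800. Stack: [800]
RETURN_VALUE → return 800.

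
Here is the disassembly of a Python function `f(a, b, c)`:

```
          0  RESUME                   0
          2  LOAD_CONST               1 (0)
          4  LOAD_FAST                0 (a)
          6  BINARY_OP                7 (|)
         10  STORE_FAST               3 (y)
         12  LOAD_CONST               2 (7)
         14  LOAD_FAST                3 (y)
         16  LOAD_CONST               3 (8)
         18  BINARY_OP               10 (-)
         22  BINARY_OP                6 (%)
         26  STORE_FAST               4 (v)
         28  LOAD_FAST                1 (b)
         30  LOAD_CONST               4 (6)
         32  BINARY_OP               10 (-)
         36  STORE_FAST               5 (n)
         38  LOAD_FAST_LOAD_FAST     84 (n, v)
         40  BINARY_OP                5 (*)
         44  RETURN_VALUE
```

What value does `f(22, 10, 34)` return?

LOAD_CONST → push 0. Stack: [0]
LOAD_FAST a → push 22. Stack: [0, 22]
BINARY_OP | → 0 | 22 = 22. Stack: [22]
STORE_FAST y → y=22. Stack: []
LOAD_CONST → push 7. Stack: [7]
LOAD_FAST y → push 22. Stack: [7, 22]
LOAD_CONST → push 8. Stack: [7, 22, 8]
BINARY_OP - → 22 - 8 = 14. Stack: [7, 14]
BINARY_OP % → 7 % 14 = 7. Stack: [7]
STORE_FAST v → v=7. Stack: []
LOAD_FAST b → push 10. Stack: [10]
LOAD_CONST → push 6. Stack: [10, 6]
BINARY_OP - → 10 - 6 = 4. Stack: [4]
STORE_FAST n → n=4. Stack: []
LOAD_FAST_LOAD_FAST n,v → push 4,7. Stack: [4, 7]
BINARY_OP * → 4 * 7 = 28. Stack: [28]
RETURN_VALUE → return 28.

28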